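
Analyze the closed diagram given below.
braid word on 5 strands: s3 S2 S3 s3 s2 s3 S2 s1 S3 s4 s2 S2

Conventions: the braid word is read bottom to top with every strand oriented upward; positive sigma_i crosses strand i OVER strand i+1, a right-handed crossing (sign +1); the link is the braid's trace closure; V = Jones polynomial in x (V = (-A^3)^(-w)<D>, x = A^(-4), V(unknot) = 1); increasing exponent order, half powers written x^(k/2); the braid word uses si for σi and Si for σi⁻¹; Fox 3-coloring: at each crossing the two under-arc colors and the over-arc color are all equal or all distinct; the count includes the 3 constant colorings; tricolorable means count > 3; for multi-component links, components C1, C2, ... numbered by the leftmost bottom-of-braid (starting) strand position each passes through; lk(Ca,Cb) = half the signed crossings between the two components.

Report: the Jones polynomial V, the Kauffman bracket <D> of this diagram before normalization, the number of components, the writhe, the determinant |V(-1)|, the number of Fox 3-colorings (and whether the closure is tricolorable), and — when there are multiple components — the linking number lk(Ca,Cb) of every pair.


Jones polynomial: V(x) = 1
<D> = A^6; writhe +2
components 1, writhe +2 (12 crossings)
3-colorings: 3 of 3^12, det 1 — not tricolorable
note: w = +2 shifts under R1 moves; the (-A^3)^(-2) factor cancels that in V


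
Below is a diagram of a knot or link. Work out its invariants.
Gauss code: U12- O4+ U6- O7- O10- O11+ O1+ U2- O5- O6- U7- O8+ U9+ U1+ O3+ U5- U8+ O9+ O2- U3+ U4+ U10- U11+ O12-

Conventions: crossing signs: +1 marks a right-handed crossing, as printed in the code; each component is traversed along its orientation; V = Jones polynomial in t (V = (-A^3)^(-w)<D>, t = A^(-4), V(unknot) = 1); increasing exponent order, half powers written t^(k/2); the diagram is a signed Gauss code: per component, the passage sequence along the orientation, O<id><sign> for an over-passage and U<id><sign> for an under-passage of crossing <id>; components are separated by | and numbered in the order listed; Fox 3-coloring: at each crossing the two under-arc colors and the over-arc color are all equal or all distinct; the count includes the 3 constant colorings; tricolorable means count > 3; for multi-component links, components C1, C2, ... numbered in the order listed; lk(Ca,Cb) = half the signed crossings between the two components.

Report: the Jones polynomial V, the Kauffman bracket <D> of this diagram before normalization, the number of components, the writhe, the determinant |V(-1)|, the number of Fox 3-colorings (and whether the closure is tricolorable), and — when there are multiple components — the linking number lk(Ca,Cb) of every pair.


V(t) = -t^-3 + 2t^-2 - 2t^-1 + 3 - 2t + 2t^2 - t^3
bracket: -A^-12 + 2A^-8 - 2A^-4 + 3 - 2A^4 + 2A^8 - A^12, w = 0
1 component, writhe 0, over 12 crossings
det 13, colorings 3 of 3^12 — not tricolorable
observation: the span of V is 6, forcing >= 6 crossings in any diagram


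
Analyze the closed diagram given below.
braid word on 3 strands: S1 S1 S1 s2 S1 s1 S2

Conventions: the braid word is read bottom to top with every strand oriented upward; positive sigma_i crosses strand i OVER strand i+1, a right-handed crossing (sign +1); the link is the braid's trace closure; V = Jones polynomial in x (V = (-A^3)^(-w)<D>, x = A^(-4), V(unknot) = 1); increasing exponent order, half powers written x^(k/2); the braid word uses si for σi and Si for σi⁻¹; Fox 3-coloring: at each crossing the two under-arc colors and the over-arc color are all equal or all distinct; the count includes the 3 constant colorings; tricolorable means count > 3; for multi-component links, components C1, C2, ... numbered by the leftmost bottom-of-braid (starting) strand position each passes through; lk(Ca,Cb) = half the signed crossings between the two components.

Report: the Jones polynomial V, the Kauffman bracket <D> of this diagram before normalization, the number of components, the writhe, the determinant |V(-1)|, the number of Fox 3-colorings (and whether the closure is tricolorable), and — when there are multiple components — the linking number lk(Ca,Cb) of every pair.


V(x) = x^(-9/2) - x^(-5/2) - x^(-3/2) - x^(-1/2)
bracket: A^-7 + A^-3 + A - A^9, w = -3
2 components, writhe -3, over 7 crossings
lk(C1,C2) = 0
det 0, colorings 27 of 3^7 — tricolorable
observation: w = -3 shifts under R1 moves; the (-A^3)^(3) factor cancels that in V


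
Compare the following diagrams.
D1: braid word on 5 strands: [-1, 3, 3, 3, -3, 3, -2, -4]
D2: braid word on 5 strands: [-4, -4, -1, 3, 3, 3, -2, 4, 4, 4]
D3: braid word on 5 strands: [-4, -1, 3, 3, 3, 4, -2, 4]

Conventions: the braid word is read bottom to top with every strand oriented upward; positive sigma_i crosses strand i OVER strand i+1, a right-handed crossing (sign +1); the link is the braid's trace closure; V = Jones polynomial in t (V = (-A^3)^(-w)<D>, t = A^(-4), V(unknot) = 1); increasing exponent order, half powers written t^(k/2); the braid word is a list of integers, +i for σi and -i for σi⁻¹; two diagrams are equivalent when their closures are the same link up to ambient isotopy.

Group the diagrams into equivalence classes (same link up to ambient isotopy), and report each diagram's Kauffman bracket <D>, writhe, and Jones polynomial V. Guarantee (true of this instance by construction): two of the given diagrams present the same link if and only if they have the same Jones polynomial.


classes: {D1, D2, D3}
V(D1) = t + t^3 - t^4  [8 crossings, <D> = -A^-16 + A^-12 + A^-4, w = 0]
V(D2) = t + t^3 - t^4  [10 crossings, <D> = -A^-10 + A^-6 + A^2, w = +2]
D3 (bracket -A^-10 + A^-6 + A^2; 8 crossings at w = +2): V = t + t^3 - t^4
note: one V(t) for all 3 diagrams — one class (guaranteed)


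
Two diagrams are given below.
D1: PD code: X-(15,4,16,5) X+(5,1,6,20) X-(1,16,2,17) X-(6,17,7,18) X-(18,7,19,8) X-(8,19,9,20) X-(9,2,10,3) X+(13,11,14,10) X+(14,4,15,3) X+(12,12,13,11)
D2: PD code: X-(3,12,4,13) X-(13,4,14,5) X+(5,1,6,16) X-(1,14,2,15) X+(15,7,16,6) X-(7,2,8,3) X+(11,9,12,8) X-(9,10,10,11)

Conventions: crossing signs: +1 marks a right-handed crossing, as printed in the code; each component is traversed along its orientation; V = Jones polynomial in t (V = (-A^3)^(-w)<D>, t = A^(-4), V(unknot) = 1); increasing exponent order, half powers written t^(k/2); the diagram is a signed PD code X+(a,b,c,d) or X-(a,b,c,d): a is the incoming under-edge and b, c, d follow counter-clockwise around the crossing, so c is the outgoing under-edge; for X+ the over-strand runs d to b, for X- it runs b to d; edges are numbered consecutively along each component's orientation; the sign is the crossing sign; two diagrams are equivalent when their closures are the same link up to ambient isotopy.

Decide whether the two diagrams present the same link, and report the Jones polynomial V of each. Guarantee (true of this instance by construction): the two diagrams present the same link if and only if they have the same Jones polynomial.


equivalent: no
D1 (bracket A^-2 - A^2 + 2A^6 - A^10 + A^14 - A^18; 10 crossings at w = -2): V = -t^-6 + t^-5 - t^-4 + 2t^-3 - t^-2 + t^-1
V(D2) = t^-5 - 2t^-4 + 2t^-3 - 2t^-2 + 2t^-1 - 1 + t  [8 crossings, <D> = A^-10 - A^-6 + 2A^-2 - 2A^2 + 2A^6 - 2A^10 + A^14, w = -2]
observation: 2 classes among 2 diagrams; unequal V(t) rules out equality


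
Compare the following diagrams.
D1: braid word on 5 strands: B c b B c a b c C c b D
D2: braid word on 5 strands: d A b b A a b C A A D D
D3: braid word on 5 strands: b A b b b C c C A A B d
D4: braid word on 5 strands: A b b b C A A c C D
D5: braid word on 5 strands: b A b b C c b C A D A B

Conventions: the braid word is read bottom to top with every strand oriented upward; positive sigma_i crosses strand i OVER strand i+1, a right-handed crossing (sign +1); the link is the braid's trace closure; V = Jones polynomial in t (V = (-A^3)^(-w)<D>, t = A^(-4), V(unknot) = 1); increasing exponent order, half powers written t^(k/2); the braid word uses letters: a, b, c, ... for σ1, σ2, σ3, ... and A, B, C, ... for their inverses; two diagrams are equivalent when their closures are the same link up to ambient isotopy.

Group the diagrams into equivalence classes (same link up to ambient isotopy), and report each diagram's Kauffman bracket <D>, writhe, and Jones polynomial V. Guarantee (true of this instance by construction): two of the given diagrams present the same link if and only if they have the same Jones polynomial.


grouping into links: {D1} | {D2, D3, D4, D5}
V(D1) = t + t^3 - t^4  (w +4, c 12, <D> = -A^-4 + 1 + A^8)
D2 (bracket -A^-18 + A^-14 - A^-10 + 3A^-6 - A^-2 + A^2 - A^6; 12 crossings at w = -2): V = -t^-3 + t^-2 - t^-1 + 3 - t + t^2 - t^3
V(D3) = -t^-3 + t^-2 - t^-1 + 3 - t + t^2 - t^3  (w 0, c 12, <D> = -A^-12 + A^-8 - A^-4 + 3 - A^4 + A^8 - A^12)
V(D4) = -t^-3 + t^-2 - t^-1 + 3 - t + t^2 - t^3  (w -2, c 10, <D> = -A^-18 + A^-14 - A^-10 + 3A^-6 - A^-2 + A^2 - A^6)
V(D5) = -t^-3 + t^-2 - t^-1 + 3 - t + t^2 - t^3  (w -2, c 12, <D> = -A^-18 + A^-14 - A^-10 + 3A^-6 - A^-2 + A^2 - A^6)
why: 2 classes among 5 diagrams; unequal V(t) rules out equality


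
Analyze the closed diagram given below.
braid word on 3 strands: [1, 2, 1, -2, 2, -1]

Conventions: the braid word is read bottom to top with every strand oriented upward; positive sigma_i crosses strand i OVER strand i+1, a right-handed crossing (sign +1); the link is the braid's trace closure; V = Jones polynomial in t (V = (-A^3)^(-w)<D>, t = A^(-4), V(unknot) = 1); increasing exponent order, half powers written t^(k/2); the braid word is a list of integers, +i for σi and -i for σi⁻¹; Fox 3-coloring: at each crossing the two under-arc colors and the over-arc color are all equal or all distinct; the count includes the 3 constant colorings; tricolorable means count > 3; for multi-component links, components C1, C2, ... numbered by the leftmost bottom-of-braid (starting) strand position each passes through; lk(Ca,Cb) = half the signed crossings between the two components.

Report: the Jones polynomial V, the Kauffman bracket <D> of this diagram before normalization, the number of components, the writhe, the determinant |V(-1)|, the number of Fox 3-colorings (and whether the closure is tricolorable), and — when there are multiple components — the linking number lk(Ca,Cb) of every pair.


Jones polynomial: V(t) = 1
<D> = A^6; writhe +2
components 1, writhe +2 (6 crossings)
3-colorings: 3 of 3^6, det 1 — not tricolorable
note: inverse pairs cancel, leaving σ1 σ2


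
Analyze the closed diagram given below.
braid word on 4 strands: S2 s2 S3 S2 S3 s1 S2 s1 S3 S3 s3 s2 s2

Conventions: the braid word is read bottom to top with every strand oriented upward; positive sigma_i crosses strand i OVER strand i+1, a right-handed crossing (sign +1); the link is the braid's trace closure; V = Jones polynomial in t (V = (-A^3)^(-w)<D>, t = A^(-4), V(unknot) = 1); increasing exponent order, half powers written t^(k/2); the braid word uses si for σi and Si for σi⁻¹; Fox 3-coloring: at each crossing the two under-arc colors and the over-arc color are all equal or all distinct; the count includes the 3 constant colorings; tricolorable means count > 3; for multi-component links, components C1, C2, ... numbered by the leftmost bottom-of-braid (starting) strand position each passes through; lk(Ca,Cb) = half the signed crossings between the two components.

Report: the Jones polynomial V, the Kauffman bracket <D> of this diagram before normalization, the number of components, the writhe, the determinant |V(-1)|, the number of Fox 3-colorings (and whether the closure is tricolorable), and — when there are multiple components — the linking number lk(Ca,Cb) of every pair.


V(t) = t^-4 - t^-3 + t^-2 - 2t^-1 + 2 - t + t^2
bracket: -A^-11 + A^-7 - 2A^-3 + 2A - A^5 + A^9 - A^13, w = -1
1 component, writhe -1, over 13 crossings
det 9, colorings 9 of 3^13 — tricolorable
observation: w = -1 (over 13 crossings) is diagram-only; (-A^3)^(1) removes it from V


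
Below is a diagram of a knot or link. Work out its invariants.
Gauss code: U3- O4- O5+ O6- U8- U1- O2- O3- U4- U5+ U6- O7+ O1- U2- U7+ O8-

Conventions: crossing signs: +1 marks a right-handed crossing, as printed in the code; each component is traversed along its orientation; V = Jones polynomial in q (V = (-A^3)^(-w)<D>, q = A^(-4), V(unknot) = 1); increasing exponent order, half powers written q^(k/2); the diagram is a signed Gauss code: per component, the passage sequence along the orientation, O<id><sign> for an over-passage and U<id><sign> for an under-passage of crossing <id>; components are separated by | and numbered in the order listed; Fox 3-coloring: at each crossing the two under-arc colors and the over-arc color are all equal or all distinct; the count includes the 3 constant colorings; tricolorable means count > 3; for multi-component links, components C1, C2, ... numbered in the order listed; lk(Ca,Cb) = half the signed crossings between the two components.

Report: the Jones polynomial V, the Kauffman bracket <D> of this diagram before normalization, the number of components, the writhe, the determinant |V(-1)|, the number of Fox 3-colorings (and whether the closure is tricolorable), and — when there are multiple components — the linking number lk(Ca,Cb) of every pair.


Jones polynomial: V(q) = -q^-6 + q^-5 - q^-4 + 2q^-3 - q^-2 + q^-1
<D> = A^-8 - A^-4 + 2 - A^4 + A^8 - A^12; writhe -4
components 1, writhe -4 (8 crossings)
3-colorings: 3 of 3^8, det 7 — not tricolorable
note: |V(-1)| = 7: so not tricolorable, since 3 does not divide 7


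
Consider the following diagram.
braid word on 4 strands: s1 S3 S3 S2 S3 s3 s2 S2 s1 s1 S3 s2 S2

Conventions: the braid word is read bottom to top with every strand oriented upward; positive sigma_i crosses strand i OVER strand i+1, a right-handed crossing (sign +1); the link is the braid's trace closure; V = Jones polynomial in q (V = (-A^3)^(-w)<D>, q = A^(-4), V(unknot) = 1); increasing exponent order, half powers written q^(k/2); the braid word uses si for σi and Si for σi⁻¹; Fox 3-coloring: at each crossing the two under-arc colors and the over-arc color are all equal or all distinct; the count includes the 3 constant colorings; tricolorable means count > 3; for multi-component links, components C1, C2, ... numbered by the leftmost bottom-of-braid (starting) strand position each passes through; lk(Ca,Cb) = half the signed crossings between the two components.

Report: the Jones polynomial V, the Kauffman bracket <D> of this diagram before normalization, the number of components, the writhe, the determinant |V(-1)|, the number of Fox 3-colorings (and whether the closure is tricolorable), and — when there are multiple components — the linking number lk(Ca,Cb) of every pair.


V(q) = -q^-3 + q^-2 - q^-1 + 3 - q + q^2 - q^3
bracket: A^-15 - A^-11 + A^-7 - 3A^-3 + A - A^5 + A^9, w = -1
1 component, writhe -1, over 13 crossings
det 9, colorings 27 of 3^13 — tricolorable
observation: w = -1 (over 13 crossings) is diagram-only; (-A^3)^(1) removes it from V


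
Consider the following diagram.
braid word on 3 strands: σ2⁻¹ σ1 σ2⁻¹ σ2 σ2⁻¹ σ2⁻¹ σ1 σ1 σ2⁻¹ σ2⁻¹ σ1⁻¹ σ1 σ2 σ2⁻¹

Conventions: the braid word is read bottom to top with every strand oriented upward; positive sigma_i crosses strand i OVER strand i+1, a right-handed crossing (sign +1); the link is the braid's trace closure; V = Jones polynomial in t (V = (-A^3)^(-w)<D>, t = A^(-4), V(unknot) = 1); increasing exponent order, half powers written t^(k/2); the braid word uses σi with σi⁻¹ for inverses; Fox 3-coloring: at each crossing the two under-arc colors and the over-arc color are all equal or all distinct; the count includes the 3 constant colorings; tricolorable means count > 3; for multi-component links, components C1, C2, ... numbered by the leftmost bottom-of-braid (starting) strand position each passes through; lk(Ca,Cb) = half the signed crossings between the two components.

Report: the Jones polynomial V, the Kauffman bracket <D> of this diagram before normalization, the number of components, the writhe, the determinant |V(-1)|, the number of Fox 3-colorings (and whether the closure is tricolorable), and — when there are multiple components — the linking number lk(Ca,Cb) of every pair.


V(t) = -t^-6 + 2t^-5 - 4t^-4 + 5t^-3 - 4t^-2 + 5t^-1 - 3 + 2t - t^2
bracket: -A^-14 + 2A^-10 - 3A^-6 + 5A^-2 - 4A^2 + 5A^6 - 4A^10 + 2A^14 - A^18, w = -2
1 component, writhe -2, over 14 crossings
det 27, colorings 9 of 3^14 — tricolorable
observation: the word shrinks to σ2⁻¹ σ1 σ2⁻¹ σ2⁻¹ σ1 σ1 σ2⁻¹ σ2⁻¹ after cancelling


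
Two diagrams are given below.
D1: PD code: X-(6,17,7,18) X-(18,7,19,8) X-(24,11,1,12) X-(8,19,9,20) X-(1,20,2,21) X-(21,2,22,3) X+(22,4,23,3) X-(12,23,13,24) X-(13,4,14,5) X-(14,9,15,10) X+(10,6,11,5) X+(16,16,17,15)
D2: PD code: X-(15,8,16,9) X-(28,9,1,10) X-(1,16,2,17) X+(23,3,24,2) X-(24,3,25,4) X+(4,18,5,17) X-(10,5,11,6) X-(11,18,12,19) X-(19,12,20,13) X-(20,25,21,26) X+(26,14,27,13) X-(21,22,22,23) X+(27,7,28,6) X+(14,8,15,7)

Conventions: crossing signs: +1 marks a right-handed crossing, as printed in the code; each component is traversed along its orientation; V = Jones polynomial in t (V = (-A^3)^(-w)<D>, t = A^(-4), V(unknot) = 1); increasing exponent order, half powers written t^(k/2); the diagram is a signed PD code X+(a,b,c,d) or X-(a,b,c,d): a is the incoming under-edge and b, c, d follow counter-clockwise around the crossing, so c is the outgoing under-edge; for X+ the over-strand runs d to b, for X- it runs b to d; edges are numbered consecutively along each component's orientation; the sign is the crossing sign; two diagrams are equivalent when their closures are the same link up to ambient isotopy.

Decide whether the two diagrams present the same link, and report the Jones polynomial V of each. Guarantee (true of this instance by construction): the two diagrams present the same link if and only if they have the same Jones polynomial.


equivalent: no
V(D1) = -t^-9 + 2t^-8 - 3t^-7 + 3t^-6 - 3t^-5 + 3t^-4 - t^-3 + t^-2  (w -6, c 12, <D> = A^-10 - A^-6 + 3A^-2 - 3A^2 + 3A^6 - 3A^10 + 2A^14 - A^18)
V(D2) = 1  [14 crossings, <D> = A^-12, w = -4]
key observation: 2 classes among 2 diagrams; unequal V(t) rules out equality


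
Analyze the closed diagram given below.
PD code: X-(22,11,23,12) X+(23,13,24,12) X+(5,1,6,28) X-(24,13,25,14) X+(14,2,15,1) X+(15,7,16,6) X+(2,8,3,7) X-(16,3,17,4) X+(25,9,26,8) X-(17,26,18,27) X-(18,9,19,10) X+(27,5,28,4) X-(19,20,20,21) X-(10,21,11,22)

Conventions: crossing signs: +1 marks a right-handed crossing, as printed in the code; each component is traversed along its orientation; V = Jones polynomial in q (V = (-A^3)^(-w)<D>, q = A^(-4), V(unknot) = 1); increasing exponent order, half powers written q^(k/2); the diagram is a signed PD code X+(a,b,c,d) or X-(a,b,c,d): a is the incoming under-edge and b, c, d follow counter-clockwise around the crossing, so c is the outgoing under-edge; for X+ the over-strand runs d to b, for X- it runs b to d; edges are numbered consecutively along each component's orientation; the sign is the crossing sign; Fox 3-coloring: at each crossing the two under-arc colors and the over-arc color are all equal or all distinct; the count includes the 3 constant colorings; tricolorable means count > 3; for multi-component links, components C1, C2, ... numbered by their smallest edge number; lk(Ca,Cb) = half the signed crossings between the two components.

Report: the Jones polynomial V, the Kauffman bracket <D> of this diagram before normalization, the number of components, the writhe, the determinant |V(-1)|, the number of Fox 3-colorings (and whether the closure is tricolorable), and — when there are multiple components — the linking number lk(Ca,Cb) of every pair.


V(q) = -q^-3 + q^-2 - q^-1 + 3 - q + q^2 - q^3
bracket: -A^-12 + A^-8 - A^-4 + 3 - A^4 + A^8 - A^12, w = 0
1 component, writhe 0, over 14 crossings
det 9, colorings 27 of 3^14 — tricolorable
observation: V is palindromic (span 6, det 9): q -> 1/q fixes it; necessary, not sufficient, for amphichirality


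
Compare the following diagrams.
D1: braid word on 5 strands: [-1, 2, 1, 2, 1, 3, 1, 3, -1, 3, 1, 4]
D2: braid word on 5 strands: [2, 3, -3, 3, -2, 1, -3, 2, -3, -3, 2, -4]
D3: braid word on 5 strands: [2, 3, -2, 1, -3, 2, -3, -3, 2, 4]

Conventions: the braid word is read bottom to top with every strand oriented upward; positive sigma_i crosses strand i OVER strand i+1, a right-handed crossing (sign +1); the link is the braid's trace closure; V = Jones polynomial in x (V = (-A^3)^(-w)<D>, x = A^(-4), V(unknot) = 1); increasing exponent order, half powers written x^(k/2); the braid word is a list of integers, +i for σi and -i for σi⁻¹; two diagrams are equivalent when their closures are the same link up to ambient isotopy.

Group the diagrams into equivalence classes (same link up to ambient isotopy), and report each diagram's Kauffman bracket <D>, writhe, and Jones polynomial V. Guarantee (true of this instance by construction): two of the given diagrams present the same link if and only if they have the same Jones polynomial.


classes: {D1} | {D2, D3}
V(D1) = x^2 + 2x^4 - 2x^5 + x^6 - 2x^7 + x^8  [12 crossings, <D> = A^-8 - 2A^-4 + 1 - 2A^4 + 2A^8 + A^16, w = +8]
V(D2) = -x^-3 + 2x^-2 - 2x^-1 + 3 - 2x + 2x^2 - x^3  [12 crossings, <D> = -A^-12 + 2A^-8 - 2A^-4 + 3 - 2A^4 + 2A^8 - A^12, w = 0]
V(D3) = -x^-3 + 2x^-2 - 2x^-1 + 3 - 2x + 2x^2 - x^3  [10 crossings, <D> = -A^-6 + 2A^-2 - 2A^2 + 3A^6 - 2A^10 + 2A^14 - A^18, w = +2]
note: V(x) takes 2 values over 3 diagrams, fixing the grouping


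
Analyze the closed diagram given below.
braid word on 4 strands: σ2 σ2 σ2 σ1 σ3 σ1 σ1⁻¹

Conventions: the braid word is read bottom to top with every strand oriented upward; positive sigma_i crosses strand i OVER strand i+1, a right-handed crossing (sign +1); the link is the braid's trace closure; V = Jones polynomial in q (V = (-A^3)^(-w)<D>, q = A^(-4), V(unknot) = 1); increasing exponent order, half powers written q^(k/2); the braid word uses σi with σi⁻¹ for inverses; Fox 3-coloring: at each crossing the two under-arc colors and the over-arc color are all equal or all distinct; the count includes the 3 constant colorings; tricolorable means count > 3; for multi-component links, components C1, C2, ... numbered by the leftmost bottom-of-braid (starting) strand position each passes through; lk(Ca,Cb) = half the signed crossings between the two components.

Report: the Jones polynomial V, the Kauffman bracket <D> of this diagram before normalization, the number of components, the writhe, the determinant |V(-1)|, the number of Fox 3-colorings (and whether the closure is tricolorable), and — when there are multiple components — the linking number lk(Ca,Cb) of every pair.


V(q) = q + q^3 - q^4
bracket: A^-1 - A^3 - A^11, w = +5
1 component, writhe +5, over 7 crossings
det 3, colorings 9 of 3^7 — tricolorable
observation: V spans 3 powers of q: at least 3 crossings in any diagram


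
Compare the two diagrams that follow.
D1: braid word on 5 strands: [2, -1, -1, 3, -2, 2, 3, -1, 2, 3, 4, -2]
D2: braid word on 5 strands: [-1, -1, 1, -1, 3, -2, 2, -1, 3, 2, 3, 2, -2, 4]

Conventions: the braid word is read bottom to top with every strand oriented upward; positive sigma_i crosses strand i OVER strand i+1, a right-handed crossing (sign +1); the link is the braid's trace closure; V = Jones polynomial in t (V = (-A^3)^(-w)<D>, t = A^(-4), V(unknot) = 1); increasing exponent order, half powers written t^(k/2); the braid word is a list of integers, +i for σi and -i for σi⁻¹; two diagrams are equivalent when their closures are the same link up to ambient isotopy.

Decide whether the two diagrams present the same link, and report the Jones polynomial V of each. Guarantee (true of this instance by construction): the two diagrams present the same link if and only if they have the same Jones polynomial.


same link: yes
V(D1) = -t^-3 + t^-2 - t^-1 + 3 - t + t^2 - t^3  [12 crossings, <D> = -A^-6 + A^-2 - A^2 + 3A^6 - A^10 + A^14 - A^18, w = +2]
V(D2) = -t^-3 + t^-2 - t^-1 + 3 - t + t^2 - t^3  (w +2, c 14, <D> = -A^-6 + A^-2 - A^2 + 3A^6 - A^10 + A^14 - A^18)
note: D2 (14 crossings) and D1 (12) are Markov-related braid presentations


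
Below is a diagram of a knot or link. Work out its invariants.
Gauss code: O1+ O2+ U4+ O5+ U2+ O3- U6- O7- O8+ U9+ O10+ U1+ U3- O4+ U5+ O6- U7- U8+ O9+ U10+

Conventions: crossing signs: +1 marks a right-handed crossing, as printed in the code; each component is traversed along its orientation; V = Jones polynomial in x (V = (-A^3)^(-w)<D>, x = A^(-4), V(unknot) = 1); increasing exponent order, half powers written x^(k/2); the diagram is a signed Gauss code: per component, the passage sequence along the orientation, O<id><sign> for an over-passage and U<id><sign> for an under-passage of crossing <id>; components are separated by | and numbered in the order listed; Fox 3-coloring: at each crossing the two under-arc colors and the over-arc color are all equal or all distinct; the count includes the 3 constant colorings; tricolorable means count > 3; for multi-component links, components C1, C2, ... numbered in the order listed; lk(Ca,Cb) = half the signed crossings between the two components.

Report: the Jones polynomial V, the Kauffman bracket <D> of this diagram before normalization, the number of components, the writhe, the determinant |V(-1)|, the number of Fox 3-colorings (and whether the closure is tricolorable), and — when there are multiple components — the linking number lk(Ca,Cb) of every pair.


V = x - x^2 + 2x^3 - x^4 + x^5 - x^6
<D> = -A^-12 + A^-8 - A^-4 + 2 - A^4 + A^8 (w = +4)
1 component over 10 crossings, w = +4
3 Fox colorings among 3^10, |V(-1)| = 7: not tricolorable
why: the span of V is 5, forcing >= 5 crossings in any diagram


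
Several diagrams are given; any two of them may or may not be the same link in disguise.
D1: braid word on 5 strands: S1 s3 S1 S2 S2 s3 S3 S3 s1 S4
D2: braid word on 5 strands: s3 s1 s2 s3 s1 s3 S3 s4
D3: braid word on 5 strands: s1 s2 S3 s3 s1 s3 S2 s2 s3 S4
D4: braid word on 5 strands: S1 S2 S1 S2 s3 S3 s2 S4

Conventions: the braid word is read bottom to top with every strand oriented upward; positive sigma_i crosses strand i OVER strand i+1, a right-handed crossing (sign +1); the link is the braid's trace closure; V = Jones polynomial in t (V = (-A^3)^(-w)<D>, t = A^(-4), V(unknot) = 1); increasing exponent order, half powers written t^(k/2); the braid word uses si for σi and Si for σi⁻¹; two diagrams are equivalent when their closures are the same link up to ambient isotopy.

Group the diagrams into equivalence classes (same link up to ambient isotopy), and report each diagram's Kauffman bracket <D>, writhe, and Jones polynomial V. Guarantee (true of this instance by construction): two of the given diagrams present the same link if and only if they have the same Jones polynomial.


grouping into links: {D1, D4} | {D2, D3}
V(D1) = t^-3 + t^-2 + t^-1 + 1  (w -4, c 10, <D> = A^-12 + A^-8 + A^-4 + 1)
D2 (bracket A^-2 + 2A^6 + A^14; 8 crossings at w = +6): V = t + 2t^3 + t^5
D3 (bracket A^-8 + 2 + A^8; 10 crossings at w = +4): V = t + 2t^3 + t^5
D4 (bracket A^-12 + A^-8 + A^-4 + 1; 8 crossings at w = -4): V = t^-3 + t^-2 + t^-1 + 1
key observation: comparing 4 Jones polynomials yields 2 groups


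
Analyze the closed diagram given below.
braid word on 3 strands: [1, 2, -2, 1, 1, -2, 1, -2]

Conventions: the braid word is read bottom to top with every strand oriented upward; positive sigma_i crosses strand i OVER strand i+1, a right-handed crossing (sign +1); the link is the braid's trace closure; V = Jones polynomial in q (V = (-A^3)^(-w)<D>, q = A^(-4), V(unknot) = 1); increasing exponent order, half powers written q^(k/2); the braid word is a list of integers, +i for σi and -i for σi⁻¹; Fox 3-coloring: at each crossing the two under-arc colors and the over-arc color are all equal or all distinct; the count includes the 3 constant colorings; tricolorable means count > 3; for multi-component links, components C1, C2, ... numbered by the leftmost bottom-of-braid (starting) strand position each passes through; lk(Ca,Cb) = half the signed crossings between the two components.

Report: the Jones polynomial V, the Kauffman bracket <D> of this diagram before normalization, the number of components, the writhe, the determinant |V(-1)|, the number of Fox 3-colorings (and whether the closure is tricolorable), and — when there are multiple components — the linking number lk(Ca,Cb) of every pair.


V(q) = q^-1 - 1 + 2q - 2q^2 + 2q^3 - 2q^4 + q^5
bracket: A^-14 - 2A^-10 + 2A^-6 - 2A^-2 + 2A^2 - A^6 + A^10, w = +2
1 component, writhe +2, over 8 crossings
det 11, colorings 3 of 3^8 — not tricolorable
observation: det 11 = |V(-1)|; not divisible by 3, so not tricolorable


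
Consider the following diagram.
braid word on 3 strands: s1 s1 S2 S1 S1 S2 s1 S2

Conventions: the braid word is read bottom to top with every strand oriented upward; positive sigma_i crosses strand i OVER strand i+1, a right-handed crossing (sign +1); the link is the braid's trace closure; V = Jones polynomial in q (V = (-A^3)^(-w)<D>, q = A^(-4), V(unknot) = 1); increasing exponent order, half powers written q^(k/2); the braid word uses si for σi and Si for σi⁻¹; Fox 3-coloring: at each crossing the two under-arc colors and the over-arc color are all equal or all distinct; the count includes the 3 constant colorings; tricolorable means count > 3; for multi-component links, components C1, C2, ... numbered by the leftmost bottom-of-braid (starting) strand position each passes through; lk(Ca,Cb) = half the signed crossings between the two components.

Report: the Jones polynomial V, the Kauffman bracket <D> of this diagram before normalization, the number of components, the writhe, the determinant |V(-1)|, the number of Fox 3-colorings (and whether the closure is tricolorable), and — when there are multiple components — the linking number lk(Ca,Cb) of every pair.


V = -q^-5 + q^-4 - q^-3 + 2q^-2 - q^-1 + 2 - q
<D> = -A^-10 + 2A^-6 - A^-2 + 2A^2 - A^6 + A^10 - A^14 (w = -2)
1 component over 8 crossings, w = -2
9 Fox colorings among 3^8, |V(-1)| = 9: tricolorable
why: w = -2 (over 8 crossings) is diagram-only; (-A^3)^(2) removes it from V


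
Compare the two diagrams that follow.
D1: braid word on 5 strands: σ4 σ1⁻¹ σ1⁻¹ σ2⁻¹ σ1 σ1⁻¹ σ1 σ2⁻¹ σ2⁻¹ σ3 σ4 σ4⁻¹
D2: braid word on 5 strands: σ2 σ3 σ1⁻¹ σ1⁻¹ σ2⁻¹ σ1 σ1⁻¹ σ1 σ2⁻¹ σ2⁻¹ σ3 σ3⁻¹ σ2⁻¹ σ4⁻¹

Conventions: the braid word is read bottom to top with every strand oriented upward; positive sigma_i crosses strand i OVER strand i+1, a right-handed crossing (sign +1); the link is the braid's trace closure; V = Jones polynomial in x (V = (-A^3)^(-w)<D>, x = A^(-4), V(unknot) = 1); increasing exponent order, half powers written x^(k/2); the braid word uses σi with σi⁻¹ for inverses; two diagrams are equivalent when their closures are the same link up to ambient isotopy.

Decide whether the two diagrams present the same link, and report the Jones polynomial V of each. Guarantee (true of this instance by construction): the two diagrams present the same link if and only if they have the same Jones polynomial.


same link: yes
V(D1) = -x^-6 + x^-5 - x^-4 + 2x^-3 - x^-2 + x^-1  [12 crossings, <D> = A^-2 - A^2 + 2A^6 - A^10 + A^14 - A^18, w = -2]
V(D2) = -x^-6 + x^-5 - x^-4 + 2x^-3 - x^-2 + x^-1  (w -4, c 14, <D> = A^-8 - A^-4 + 2 - A^4 + A^8 - A^12)
note: one V(x) for all 2 diagrams — one class (guaranteed)


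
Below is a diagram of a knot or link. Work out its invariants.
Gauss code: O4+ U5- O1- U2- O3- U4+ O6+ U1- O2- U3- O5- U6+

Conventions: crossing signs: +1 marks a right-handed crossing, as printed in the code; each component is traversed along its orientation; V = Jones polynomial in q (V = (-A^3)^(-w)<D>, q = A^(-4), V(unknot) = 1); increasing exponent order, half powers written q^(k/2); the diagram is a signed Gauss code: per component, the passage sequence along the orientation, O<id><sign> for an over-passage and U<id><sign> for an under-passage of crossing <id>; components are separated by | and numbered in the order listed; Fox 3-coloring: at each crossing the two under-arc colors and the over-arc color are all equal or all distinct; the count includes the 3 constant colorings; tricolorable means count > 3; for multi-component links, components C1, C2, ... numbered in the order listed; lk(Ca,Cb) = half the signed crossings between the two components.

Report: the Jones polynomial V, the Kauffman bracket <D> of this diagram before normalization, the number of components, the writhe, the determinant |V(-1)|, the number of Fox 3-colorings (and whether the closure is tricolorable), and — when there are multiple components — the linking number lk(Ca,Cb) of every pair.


V = q^-5 - 2q^-4 + 2q^-3 - 2q^-2 + 2q^-1 - 1 + q
<D> = A^-10 - A^-6 + 2A^-2 - 2A^2 + 2A^6 - 2A^10 + A^14 (w = -2)
1 component over 6 crossings, w = -2
3 Fox colorings among 3^6, |V(-1)| = 11: not tricolorable
why: |V(-1)| = 11: so not tricolorable, since 3 does not divide 11


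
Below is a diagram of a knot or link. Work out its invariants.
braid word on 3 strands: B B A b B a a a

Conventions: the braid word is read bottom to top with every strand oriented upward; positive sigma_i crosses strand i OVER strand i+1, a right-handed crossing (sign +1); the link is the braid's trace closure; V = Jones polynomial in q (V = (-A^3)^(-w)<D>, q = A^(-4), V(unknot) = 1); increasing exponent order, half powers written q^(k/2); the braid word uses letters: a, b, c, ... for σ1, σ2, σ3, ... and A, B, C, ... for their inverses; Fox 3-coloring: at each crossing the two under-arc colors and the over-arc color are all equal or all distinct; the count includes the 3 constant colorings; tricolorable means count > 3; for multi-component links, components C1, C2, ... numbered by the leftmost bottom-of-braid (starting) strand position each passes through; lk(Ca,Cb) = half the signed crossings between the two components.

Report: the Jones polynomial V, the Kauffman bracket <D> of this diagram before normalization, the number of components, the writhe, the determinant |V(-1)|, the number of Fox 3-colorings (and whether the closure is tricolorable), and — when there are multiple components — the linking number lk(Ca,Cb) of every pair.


V = q^-2 + 2 + q^2
<D> = A^-8 + 2 + A^8 (w = 0)
3 components over 8 crossings, w = 0
lk(C1,C2): +1
lk(C1,C3) = 0
linking number lk(C2,C3) = -1
3 Fox colorings among 3^8, |V(-1)| = 4: not tricolorable
why: V is palindromic (span 4, det 4): q -> 1/q fixes it; necessary, not sufficient, for amphichirality


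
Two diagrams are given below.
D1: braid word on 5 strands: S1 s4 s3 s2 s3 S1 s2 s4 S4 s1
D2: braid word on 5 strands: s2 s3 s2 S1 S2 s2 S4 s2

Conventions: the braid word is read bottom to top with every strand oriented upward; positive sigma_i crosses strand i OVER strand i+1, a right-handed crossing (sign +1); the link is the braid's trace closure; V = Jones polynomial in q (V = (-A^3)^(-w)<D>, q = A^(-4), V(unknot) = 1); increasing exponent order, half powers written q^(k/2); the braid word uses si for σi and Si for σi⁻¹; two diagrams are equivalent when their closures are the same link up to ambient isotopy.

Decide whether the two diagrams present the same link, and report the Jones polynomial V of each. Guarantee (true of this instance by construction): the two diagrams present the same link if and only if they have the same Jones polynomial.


equivalent: yes
D1 (bracket -A^-4 + 1 + A^8; 10 crossings at w = +4): V = q + q^3 - q^4
V(D2) = q + q^3 - q^4  (w +2, c 8, <D> = -A^-10 + A^-6 + A^2)
key observation: from 10 to 8 crossings by R-moves: one link, two diagrams


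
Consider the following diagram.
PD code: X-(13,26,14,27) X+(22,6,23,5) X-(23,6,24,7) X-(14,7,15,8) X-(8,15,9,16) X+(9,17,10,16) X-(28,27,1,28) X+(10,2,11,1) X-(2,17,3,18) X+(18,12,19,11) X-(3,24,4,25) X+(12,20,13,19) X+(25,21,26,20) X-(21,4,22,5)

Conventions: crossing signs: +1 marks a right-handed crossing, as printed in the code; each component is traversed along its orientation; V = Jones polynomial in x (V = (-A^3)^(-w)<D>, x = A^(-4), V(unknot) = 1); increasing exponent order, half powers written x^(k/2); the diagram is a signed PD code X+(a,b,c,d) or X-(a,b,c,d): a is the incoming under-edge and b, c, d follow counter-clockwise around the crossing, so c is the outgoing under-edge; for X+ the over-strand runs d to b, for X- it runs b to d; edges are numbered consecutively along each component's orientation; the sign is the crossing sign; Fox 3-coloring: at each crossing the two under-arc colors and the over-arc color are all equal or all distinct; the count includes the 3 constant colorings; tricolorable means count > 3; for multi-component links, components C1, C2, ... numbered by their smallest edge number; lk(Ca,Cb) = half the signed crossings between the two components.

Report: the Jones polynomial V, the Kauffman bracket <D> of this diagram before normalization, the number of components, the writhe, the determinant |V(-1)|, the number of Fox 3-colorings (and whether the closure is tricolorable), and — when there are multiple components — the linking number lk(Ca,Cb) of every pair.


V = x^-4 - 2x^-3 + 3x^-2 - 4x^-1 + 4 - 3x + 3x^2 - x^3
<D> = -A^-18 + 3A^-14 - 3A^-10 + 4A^-6 - 4A^-2 + 3A^2 - 2A^6 + A^10 (w = -2)
1 component over 14 crossings, w = -2
9 Fox colorings among 3^14, |V(-1)| = 21: tricolorable
why: w = -2 shifts under R1 moves; the (-A^3)^(2) factor cancels that in V


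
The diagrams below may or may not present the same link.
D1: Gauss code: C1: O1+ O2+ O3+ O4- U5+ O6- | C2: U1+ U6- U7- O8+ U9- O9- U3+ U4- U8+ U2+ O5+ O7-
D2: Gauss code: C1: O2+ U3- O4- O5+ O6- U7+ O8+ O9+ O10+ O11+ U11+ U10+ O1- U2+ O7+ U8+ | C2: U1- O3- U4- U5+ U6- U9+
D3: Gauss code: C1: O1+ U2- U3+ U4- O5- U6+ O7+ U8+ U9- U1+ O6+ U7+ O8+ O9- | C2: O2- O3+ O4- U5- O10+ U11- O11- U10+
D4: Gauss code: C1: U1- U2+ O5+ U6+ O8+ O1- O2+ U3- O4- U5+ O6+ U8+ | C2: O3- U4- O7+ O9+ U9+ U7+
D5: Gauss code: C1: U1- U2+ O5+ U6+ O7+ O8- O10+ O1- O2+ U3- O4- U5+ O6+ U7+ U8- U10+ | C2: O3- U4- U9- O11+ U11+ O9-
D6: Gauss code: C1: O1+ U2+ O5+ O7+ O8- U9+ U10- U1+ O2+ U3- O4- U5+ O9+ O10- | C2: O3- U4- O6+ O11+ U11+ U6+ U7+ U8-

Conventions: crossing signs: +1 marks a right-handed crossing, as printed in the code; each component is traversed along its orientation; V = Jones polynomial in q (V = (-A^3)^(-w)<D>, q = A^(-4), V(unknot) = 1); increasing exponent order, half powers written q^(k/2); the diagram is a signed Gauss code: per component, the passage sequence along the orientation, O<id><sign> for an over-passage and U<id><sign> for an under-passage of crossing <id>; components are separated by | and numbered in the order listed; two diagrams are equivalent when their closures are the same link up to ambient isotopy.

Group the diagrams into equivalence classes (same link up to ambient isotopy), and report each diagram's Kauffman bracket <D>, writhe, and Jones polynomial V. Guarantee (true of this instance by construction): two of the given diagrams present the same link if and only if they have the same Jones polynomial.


equivalence classes: {D1} | {D2, D3, D4, D5, D6}
D1 (bracket A^-7 + A; 9 crossings at w = +1): V = -q^(1/2) - q^(5/2)
V(D2) = -q^(-3/2) - 2q^(1/2) + q^(3/2) - q^(5/2) + q^(7/2)  (w +3, c 11, <D> = -A^-5 + A^-1 - A^3 + 2A^7 + A^15)
D3 (bracket -A^-11 + A^-7 - A^-3 + 2A + A^9; 11 crossings at w = +1): V = -q^(-3/2) - 2q^(1/2) + q^(3/2) - q^(5/2) + q^(7/2)
D4 (bracket -A^-5 + A^-1 - A^3 + 2A^7 + A^15; 9 crossings at w = +3): V = -q^(-3/2) - 2q^(1/2) + q^(3/2) - q^(5/2) + q^(7/2)
V(D5) = -q^(-3/2) - 2q^(1/2) + q^(3/2) - q^(5/2) + q^(7/2)  [11 crossings, <D> = -A^-11 + A^-7 - A^-3 + 2A + A^9, w = +1]
V(D6) = -q^(-3/2) - 2q^(1/2) + q^(3/2) - q^(5/2) + q^(7/2)  [11 crossings, <D> = -A^-5 + A^-1 - A^3 + 2A^7 + A^15, w = +3]
key observation: 2 values of V(q) split the 6 diagrams


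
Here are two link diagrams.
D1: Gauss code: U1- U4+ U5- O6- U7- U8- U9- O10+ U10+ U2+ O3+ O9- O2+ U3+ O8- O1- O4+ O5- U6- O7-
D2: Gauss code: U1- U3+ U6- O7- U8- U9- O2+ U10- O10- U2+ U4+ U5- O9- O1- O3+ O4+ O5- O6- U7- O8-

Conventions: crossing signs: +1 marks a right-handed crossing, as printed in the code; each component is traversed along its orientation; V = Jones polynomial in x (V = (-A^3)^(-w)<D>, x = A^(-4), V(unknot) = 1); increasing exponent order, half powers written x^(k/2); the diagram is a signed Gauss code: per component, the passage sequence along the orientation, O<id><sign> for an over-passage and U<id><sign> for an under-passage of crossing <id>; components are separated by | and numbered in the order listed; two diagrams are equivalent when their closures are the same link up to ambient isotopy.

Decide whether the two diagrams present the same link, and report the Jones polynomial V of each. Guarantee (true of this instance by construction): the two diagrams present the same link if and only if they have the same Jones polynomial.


same link: yes
V(D1) = -x^-4 + x^-3 + x^-1  [10 crossings, <D> = A^-2 + A^6 - A^10, w = -2]
V(D2) = -x^-4 + x^-3 + x^-1  (w -4, c 10, <D> = A^-8 + 1 - A^4)
note: all 2 diagrams share one V(x), hence one class
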